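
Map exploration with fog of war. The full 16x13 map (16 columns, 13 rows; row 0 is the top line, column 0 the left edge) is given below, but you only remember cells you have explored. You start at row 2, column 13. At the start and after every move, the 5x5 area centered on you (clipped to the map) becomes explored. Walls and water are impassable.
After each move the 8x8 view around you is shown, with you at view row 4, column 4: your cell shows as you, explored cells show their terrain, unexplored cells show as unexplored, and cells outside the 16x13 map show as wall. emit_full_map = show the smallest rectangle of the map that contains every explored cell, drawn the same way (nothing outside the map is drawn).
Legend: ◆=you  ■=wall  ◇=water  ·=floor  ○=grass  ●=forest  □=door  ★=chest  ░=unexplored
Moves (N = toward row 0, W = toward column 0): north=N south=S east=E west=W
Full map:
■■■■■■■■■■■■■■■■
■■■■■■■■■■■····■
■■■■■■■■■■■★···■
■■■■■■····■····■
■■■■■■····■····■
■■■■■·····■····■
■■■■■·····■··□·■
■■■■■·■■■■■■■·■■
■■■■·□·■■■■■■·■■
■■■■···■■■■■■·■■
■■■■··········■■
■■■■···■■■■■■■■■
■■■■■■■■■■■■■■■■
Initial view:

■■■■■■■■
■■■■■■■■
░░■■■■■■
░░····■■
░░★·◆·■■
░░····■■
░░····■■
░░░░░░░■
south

■■■■■■■■
░░■■■■■■
░░····■■
░░★···■■
░░··◆·■■
░░····■■
░░····■■
░░░░░░░■

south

░░■■■■■■
░░····■■
░░★···■■
░░····■■
░░··◆·■■
░░····■■
░░··□·■■
░░░░░░░■

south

░░····■■
░░★···■■
░░····■■
░░····■■
░░··◆·■■
░░··□·■■
░░■■·■■■
░░░░░░░■

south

░░★···■■
░░····■■
░░····■■
░░····■■
░░··◆·■■
░░■■·■■■
░░■■·■■■
░░░░░░░■

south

░░····■■
░░····■■
░░····■■
░░··□·■■
░░■■◆■■■
░░■■·■■■
░░■■·■■■
░░░░░░░■

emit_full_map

■■■■■
····■
★···■
····■
····■
····■
··□·■
■■◆■■
■■·■■
■■·■■

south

░░····■■
░░····■■
░░··□·■■
░░■■·■■■
░░■■◆■■■
░░■■·■■■
░░···■■■
░░░░░░░■

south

░░····■■
░░··□·■■
░░■■·■■■
░░■■·■■■
░░■■◆■■■
░░···■■■
░░■■■■■■
░░░░░░░■

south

░░··□·■■
░░■■·■■■
░░■■·■■■
░░■■·■■■
░░··◆■■■
░░■■■■■■
░░■■■■■■
■■■■■■■■

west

░░░··□·■
░░░■■·■■
░░■■■·■■
░░■■■·■■
░░··◆·■■
░░■■■■■■
░░■■■■■■
■■■■■■■■

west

░░░░··□·
░░░░■■·■
░░■■■■·■
░░■■■■·■
░░··◆··■
░░■■■■■■
░░■■■■■■
■■■■■■■■

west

░░░░░··□
░░░░░■■·
░░■■■■■·
░░■■■■■·
░░··◆···
░░■■■■■■
░░■■■■■■
■■■■■■■■

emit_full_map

░░░■■■■■
░░░····■
░░░★···■
░░░····■
░░░····■
░░░····■
░░░··□·■
░░░■■·■■
■■■■■·■■
■■■■■·■■
··◆···■■
■■■■■■■■
■■■■■■■■


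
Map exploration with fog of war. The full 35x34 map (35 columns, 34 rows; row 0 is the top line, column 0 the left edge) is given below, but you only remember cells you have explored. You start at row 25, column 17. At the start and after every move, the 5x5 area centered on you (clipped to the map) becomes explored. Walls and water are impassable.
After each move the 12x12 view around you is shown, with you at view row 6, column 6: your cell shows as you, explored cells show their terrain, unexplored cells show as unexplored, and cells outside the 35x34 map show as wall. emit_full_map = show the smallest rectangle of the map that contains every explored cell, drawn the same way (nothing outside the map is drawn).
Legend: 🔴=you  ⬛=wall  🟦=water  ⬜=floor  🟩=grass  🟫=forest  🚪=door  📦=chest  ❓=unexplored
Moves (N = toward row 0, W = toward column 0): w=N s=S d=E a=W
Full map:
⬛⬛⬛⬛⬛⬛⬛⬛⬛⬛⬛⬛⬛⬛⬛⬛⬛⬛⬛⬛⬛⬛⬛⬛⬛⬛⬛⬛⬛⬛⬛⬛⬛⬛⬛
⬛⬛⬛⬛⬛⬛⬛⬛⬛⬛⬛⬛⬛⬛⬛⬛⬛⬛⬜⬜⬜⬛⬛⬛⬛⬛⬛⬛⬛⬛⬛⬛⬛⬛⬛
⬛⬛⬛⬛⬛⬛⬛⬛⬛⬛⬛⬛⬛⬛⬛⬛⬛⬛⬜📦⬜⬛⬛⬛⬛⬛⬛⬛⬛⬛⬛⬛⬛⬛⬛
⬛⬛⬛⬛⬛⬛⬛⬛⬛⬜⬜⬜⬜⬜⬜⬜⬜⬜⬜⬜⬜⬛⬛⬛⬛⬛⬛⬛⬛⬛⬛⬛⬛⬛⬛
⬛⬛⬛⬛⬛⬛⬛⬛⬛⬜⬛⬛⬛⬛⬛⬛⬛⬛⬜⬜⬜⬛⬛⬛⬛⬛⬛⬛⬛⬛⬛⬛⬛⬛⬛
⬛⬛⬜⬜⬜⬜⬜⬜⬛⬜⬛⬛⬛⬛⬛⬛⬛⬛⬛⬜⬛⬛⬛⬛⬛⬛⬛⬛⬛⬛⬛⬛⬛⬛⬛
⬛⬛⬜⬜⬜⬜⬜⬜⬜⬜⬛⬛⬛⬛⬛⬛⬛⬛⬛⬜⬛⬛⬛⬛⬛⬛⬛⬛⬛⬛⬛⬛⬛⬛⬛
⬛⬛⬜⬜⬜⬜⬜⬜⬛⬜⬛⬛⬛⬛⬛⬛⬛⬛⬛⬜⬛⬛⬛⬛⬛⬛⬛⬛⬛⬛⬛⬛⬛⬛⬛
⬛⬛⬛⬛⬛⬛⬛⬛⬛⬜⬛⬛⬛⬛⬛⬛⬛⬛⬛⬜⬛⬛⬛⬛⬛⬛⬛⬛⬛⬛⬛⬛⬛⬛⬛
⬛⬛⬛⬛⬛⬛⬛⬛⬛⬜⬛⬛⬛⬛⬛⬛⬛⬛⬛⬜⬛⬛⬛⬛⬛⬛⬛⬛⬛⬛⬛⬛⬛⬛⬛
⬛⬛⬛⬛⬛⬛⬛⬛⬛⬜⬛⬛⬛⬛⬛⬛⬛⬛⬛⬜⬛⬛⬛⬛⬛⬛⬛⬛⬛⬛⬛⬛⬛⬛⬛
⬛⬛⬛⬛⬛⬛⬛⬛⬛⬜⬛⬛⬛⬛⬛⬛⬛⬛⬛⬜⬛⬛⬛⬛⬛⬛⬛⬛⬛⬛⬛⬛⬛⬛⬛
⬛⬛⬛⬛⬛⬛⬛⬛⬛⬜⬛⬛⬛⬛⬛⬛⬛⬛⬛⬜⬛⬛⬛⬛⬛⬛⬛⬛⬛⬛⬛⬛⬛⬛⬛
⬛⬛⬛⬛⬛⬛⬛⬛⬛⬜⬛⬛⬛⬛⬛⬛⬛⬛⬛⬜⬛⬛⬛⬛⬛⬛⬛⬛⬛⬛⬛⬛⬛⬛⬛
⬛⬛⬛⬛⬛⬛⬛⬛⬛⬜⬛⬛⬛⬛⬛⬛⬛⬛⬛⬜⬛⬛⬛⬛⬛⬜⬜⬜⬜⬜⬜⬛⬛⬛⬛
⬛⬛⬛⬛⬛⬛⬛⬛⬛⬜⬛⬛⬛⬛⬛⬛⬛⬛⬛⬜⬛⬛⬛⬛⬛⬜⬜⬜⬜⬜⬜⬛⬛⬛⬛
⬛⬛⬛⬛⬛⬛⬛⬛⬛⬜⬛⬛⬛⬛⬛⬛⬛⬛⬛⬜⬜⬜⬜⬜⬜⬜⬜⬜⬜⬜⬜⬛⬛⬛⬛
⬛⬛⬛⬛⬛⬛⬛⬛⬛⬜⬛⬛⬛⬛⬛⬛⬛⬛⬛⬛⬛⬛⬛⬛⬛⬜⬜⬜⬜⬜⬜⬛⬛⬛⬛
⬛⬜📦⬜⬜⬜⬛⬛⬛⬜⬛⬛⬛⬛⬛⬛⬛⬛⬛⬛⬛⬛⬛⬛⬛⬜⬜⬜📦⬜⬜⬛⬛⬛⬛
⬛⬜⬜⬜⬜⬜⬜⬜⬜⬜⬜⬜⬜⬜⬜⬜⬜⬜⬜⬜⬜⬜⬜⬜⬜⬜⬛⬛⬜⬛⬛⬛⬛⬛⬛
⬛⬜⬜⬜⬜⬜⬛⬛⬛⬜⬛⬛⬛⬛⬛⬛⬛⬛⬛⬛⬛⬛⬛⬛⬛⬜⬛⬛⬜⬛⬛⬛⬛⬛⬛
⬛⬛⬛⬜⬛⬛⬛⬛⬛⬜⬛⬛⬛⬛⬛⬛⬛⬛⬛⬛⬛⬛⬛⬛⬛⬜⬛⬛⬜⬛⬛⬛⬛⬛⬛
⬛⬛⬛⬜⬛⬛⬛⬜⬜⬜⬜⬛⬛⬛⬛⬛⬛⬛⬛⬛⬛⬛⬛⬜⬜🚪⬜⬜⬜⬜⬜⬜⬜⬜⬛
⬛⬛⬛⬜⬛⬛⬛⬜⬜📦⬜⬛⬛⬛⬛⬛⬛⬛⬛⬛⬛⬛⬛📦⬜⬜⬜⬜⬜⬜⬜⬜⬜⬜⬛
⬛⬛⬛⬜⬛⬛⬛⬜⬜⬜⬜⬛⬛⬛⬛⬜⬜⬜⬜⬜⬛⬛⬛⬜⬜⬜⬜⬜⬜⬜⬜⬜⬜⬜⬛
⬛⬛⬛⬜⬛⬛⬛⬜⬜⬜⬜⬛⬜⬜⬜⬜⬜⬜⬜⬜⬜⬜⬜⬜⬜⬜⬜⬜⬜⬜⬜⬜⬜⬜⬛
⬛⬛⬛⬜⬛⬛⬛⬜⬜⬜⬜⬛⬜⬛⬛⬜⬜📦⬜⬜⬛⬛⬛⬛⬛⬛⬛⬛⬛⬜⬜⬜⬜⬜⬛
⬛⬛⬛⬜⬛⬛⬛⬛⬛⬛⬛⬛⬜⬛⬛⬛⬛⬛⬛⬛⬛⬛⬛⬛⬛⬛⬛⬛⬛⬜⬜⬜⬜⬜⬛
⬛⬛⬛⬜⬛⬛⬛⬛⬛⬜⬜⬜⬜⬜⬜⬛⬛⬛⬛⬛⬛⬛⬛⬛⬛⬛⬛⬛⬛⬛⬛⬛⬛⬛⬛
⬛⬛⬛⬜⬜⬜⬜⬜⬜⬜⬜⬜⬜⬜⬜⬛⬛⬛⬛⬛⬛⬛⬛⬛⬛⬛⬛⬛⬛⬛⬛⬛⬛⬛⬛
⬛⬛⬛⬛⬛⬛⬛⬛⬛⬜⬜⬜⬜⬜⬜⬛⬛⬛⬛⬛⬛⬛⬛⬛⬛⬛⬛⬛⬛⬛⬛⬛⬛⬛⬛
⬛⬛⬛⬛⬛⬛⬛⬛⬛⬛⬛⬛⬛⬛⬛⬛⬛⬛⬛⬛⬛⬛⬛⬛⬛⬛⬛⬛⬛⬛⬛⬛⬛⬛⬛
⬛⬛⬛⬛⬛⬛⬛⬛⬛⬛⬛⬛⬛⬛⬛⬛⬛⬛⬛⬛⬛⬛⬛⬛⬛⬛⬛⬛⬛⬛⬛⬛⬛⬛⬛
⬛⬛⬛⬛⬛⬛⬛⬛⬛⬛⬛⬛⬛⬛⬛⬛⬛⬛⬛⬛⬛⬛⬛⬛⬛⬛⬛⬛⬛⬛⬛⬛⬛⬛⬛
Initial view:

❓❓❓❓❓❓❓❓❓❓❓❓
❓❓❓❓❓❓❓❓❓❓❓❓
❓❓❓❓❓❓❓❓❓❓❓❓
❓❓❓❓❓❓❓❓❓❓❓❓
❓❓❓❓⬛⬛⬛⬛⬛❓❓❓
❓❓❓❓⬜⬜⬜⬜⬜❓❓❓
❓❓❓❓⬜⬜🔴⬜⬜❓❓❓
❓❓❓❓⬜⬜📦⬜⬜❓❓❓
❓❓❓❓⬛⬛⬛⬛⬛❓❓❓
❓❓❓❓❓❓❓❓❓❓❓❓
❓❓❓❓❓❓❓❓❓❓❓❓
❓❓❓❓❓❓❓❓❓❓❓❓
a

❓❓❓❓❓❓❓❓❓❓❓❓
❓❓❓❓❓❓❓❓❓❓❓❓
❓❓❓❓❓❓❓❓❓❓❓❓
❓❓❓❓❓❓❓❓❓❓❓❓
❓❓❓❓⬛⬛⬛⬛⬛⬛❓❓
❓❓❓❓⬛⬜⬜⬜⬜⬜❓❓
❓❓❓❓⬜⬜🔴⬜⬜⬜❓❓
❓❓❓❓⬛⬜⬜📦⬜⬜❓❓
❓❓❓❓⬛⬛⬛⬛⬛⬛❓❓
❓❓❓❓❓❓❓❓❓❓❓❓
❓❓❓❓❓❓❓❓❓❓❓❓
❓❓❓❓❓❓❓❓❓❓❓❓

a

❓❓❓❓❓❓❓❓❓❓❓❓
❓❓❓❓❓❓❓❓❓❓❓❓
❓❓❓❓❓❓❓❓❓❓❓❓
❓❓❓❓❓❓❓❓❓❓❓❓
❓❓❓❓⬛⬛⬛⬛⬛⬛⬛❓
❓❓❓❓⬛⬛⬜⬜⬜⬜⬜❓
❓❓❓❓⬜⬜🔴⬜⬜⬜⬜❓
❓❓❓❓⬛⬛⬜⬜📦⬜⬜❓
❓❓❓❓⬛⬛⬛⬛⬛⬛⬛❓
❓❓❓❓❓❓❓❓❓❓❓❓
❓❓❓❓❓❓❓❓❓❓❓❓
❓❓❓❓❓❓❓❓❓❓❓❓

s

❓❓❓❓❓❓❓❓❓❓❓❓
❓❓❓❓❓❓❓❓❓❓❓❓
❓❓❓❓❓❓❓❓❓❓❓❓
❓❓❓❓⬛⬛⬛⬛⬛⬛⬛❓
❓❓❓❓⬛⬛⬜⬜⬜⬜⬜❓
❓❓❓❓⬜⬜⬜⬜⬜⬜⬜❓
❓❓❓❓⬛⬛🔴⬜📦⬜⬜❓
❓❓❓❓⬛⬛⬛⬛⬛⬛⬛❓
❓❓❓❓⬜⬜⬛⬛⬛❓❓❓
❓❓❓❓❓❓❓❓❓❓❓❓
❓❓❓❓❓❓❓❓❓❓❓❓
❓❓❓❓❓❓❓❓❓❓❓❓

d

❓❓❓❓❓❓❓❓❓❓❓❓
❓❓❓❓❓❓❓❓❓❓❓❓
❓❓❓❓❓❓❓❓❓❓❓❓
❓❓❓⬛⬛⬛⬛⬛⬛⬛❓❓
❓❓❓⬛⬛⬜⬜⬜⬜⬜❓❓
❓❓❓⬜⬜⬜⬜⬜⬜⬜❓❓
❓❓❓⬛⬛⬜🔴📦⬜⬜❓❓
❓❓❓⬛⬛⬛⬛⬛⬛⬛❓❓
❓❓❓⬜⬜⬛⬛⬛⬛❓❓❓
❓❓❓❓❓❓❓❓❓❓❓❓
❓❓❓❓❓❓❓❓❓❓❓❓
❓❓❓❓❓❓❓❓❓❓❓❓

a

❓❓❓❓❓❓❓❓❓❓❓❓
❓❓❓❓❓❓❓❓❓❓❓❓
❓❓❓❓❓❓❓❓❓❓❓❓
❓❓❓❓⬛⬛⬛⬛⬛⬛⬛❓
❓❓❓❓⬛⬛⬜⬜⬜⬜⬜❓
❓❓❓❓⬜⬜⬜⬜⬜⬜⬜❓
❓❓❓❓⬛⬛🔴⬜📦⬜⬜❓
❓❓❓❓⬛⬛⬛⬛⬛⬛⬛❓
❓❓❓❓⬜⬜⬛⬛⬛⬛❓❓
❓❓❓❓❓❓❓❓❓❓❓❓
❓❓❓❓❓❓❓❓❓❓❓❓
❓❓❓❓❓❓❓❓❓❓❓❓

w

❓❓❓❓❓❓❓❓❓❓❓❓
❓❓❓❓❓❓❓❓❓❓❓❓
❓❓❓❓❓❓❓❓❓❓❓❓
❓❓❓❓❓❓❓❓❓❓❓❓
❓❓❓❓⬛⬛⬛⬛⬛⬛⬛❓
❓❓❓❓⬛⬛⬜⬜⬜⬜⬜❓
❓❓❓❓⬜⬜🔴⬜⬜⬜⬜❓
❓❓❓❓⬛⬛⬜⬜📦⬜⬜❓
❓❓❓❓⬛⬛⬛⬛⬛⬛⬛❓
❓❓❓❓⬜⬜⬛⬛⬛⬛❓❓
❓❓❓❓❓❓❓❓❓❓❓❓
❓❓❓❓❓❓❓❓❓❓❓❓

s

❓❓❓❓❓❓❓❓❓❓❓❓
❓❓❓❓❓❓❓❓❓❓❓❓
❓❓❓❓❓❓❓❓❓❓❓❓
❓❓❓❓⬛⬛⬛⬛⬛⬛⬛❓
❓❓❓❓⬛⬛⬜⬜⬜⬜⬜❓
❓❓❓❓⬜⬜⬜⬜⬜⬜⬜❓
❓❓❓❓⬛⬛🔴⬜📦⬜⬜❓
❓❓❓❓⬛⬛⬛⬛⬛⬛⬛❓
❓❓❓❓⬜⬜⬛⬛⬛⬛❓❓
❓❓❓❓❓❓❓❓❓❓❓❓
❓❓❓❓❓❓❓❓❓❓❓❓
❓❓❓❓❓❓❓❓❓❓❓❓

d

❓❓❓❓❓❓❓❓❓❓❓❓
❓❓❓❓❓❓❓❓❓❓❓❓
❓❓❓❓❓❓❓❓❓❓❓❓
❓❓❓⬛⬛⬛⬛⬛⬛⬛❓❓
❓❓❓⬛⬛⬜⬜⬜⬜⬜❓❓
❓❓❓⬜⬜⬜⬜⬜⬜⬜❓❓
❓❓❓⬛⬛⬜🔴📦⬜⬜❓❓
❓❓❓⬛⬛⬛⬛⬛⬛⬛❓❓
❓❓❓⬜⬜⬛⬛⬛⬛❓❓❓
❓❓❓❓❓❓❓❓❓❓❓❓
❓❓❓❓❓❓❓❓❓❓❓❓
❓❓❓❓❓❓❓❓❓❓❓❓


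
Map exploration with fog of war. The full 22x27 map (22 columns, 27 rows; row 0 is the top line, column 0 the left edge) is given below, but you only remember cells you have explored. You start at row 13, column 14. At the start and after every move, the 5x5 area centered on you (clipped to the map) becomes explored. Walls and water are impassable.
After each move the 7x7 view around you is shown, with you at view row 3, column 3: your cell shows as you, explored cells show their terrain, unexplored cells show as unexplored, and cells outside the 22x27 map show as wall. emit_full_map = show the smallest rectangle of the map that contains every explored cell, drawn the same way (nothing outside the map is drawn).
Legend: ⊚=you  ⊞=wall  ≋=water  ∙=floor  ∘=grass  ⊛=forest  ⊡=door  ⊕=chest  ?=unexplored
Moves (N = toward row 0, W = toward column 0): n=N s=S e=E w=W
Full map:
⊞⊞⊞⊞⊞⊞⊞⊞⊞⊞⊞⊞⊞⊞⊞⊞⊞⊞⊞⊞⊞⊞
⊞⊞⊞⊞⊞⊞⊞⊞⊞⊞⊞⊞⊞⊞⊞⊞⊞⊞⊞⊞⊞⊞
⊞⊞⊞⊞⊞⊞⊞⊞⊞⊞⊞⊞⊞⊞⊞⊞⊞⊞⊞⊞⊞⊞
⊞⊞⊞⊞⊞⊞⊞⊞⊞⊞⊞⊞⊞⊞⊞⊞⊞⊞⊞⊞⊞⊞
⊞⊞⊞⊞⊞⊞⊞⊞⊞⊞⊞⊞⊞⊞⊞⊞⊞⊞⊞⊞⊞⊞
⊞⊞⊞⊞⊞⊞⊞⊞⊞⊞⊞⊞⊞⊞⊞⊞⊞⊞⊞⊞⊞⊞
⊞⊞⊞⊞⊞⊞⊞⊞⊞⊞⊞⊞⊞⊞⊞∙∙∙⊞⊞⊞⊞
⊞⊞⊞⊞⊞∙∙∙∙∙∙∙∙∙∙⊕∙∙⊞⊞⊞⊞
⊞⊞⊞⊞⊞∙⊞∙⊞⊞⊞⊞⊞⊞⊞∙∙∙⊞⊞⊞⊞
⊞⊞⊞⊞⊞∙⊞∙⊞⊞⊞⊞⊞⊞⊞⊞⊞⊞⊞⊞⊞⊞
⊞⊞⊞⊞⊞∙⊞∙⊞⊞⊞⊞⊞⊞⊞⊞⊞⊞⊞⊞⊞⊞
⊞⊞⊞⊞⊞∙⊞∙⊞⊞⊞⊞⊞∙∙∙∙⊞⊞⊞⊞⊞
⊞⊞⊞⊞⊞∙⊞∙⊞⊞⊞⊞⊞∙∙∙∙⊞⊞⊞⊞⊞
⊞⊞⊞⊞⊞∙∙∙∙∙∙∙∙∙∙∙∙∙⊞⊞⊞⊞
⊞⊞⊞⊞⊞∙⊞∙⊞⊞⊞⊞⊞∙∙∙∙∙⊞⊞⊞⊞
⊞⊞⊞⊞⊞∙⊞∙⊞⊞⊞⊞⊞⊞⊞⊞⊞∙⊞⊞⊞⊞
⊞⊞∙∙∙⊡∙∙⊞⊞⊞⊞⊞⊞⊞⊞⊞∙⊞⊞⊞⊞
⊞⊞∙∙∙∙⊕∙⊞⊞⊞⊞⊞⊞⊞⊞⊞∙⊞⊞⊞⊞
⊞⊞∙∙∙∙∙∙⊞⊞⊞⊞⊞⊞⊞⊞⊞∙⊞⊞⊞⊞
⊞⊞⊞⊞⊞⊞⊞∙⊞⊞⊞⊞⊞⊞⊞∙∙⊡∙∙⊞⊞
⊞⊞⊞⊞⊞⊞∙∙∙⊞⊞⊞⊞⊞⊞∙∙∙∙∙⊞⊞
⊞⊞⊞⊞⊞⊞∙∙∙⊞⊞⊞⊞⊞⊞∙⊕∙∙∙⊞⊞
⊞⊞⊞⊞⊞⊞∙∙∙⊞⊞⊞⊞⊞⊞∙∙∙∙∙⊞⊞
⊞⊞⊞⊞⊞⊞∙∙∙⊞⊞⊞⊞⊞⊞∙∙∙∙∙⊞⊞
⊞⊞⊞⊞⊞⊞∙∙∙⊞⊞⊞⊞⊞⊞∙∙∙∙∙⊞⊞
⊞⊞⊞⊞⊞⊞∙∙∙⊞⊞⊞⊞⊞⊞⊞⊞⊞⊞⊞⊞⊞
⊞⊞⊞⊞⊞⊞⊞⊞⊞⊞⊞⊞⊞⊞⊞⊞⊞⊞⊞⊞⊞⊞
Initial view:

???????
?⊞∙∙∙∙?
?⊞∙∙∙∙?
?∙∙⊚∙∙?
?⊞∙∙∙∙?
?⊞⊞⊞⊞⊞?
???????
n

???????
?⊞⊞⊞⊞⊞?
?⊞∙∙∙∙?
?⊞∙⊚∙∙?
?∙∙∙∙∙?
?⊞∙∙∙∙?
?⊞⊞⊞⊞⊞?

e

???????
⊞⊞⊞⊞⊞⊞?
⊞∙∙∙∙⊞?
⊞∙∙⊚∙⊞?
∙∙∙∙∙∙?
⊞∙∙∙∙∙?
⊞⊞⊞⊞⊞??

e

???????
⊞⊞⊞⊞⊞⊞?
∙∙∙∙⊞⊞?
∙∙∙⊚⊞⊞?
∙∙∙∙∙⊞?
∙∙∙∙∙⊞?
⊞⊞⊞⊞???

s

⊞⊞⊞⊞⊞⊞?
∙∙∙∙⊞⊞?
∙∙∙∙⊞⊞?
∙∙∙⊚∙⊞?
∙∙∙∙∙⊞?
⊞⊞⊞⊞∙⊞?
???????

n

???????
⊞⊞⊞⊞⊞⊞?
∙∙∙∙⊞⊞?
∙∙∙⊚⊞⊞?
∙∙∙∙∙⊞?
∙∙∙∙∙⊞?
⊞⊞⊞⊞∙⊞?

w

???????
⊞⊞⊞⊞⊞⊞⊞
⊞∙∙∙∙⊞⊞
⊞∙∙⊚∙⊞⊞
∙∙∙∙∙∙⊞
⊞∙∙∙∙∙⊞
⊞⊞⊞⊞⊞∙⊞

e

???????
⊞⊞⊞⊞⊞⊞?
∙∙∙∙⊞⊞?
∙∙∙⊚⊞⊞?
∙∙∙∙∙⊞?
∙∙∙∙∙⊞?
⊞⊞⊞⊞∙⊞?

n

???????
?⊞⊞⊞⊞⊞?
⊞⊞⊞⊞⊞⊞?
∙∙∙⊚⊞⊞?
∙∙∙∙⊞⊞?
∙∙∙∙∙⊞?
∙∙∙∙∙⊞?

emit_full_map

??⊞⊞⊞⊞⊞
⊞⊞⊞⊞⊞⊞⊞
⊞∙∙∙⊚⊞⊞
⊞∙∙∙∙⊞⊞
∙∙∙∙∙∙⊞
⊞∙∙∙∙∙⊞
⊞⊞⊞⊞⊞∙⊞

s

?⊞⊞⊞⊞⊞?
⊞⊞⊞⊞⊞⊞?
∙∙∙∙⊞⊞?
∙∙∙⊚⊞⊞?
∙∙∙∙∙⊞?
∙∙∙∙∙⊞?
⊞⊞⊞⊞∙⊞?

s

⊞⊞⊞⊞⊞⊞?
∙∙∙∙⊞⊞?
∙∙∙∙⊞⊞?
∙∙∙⊚∙⊞?
∙∙∙∙∙⊞?
⊞⊞⊞⊞∙⊞?
???????

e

⊞⊞⊞⊞⊞??
∙∙∙⊞⊞⊞?
∙∙∙⊞⊞⊞?
∙∙∙⊚⊞⊞?
∙∙∙∙⊞⊞?
⊞⊞⊞∙⊞⊞?
???????

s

∙∙∙⊞⊞⊞?
∙∙∙⊞⊞⊞?
∙∙∙∙⊞⊞?
∙∙∙⊚⊞⊞?
⊞⊞⊞∙⊞⊞?
?⊞⊞∙⊞⊞?
???????

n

⊞⊞⊞⊞⊞??
∙∙∙⊞⊞⊞?
∙∙∙⊞⊞⊞?
∙∙∙⊚⊞⊞?
∙∙∙∙⊞⊞?
⊞⊞⊞∙⊞⊞?
?⊞⊞∙⊞⊞?

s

∙∙∙⊞⊞⊞?
∙∙∙⊞⊞⊞?
∙∙∙∙⊞⊞?
∙∙∙⊚⊞⊞?
⊞⊞⊞∙⊞⊞?
?⊞⊞∙⊞⊞?
???????

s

∙∙∙⊞⊞⊞?
∙∙∙∙⊞⊞?
∙∙∙∙⊞⊞?
⊞⊞⊞⊚⊞⊞?
?⊞⊞∙⊞⊞?
?⊞⊞∙⊞⊞?
???????

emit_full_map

??⊞⊞⊞⊞⊞?
⊞⊞⊞⊞⊞⊞⊞?
⊞∙∙∙∙⊞⊞⊞
⊞∙∙∙∙⊞⊞⊞
∙∙∙∙∙∙⊞⊞
⊞∙∙∙∙∙⊞⊞
⊞⊞⊞⊞⊞⊚⊞⊞
???⊞⊞∙⊞⊞
???⊞⊞∙⊞⊞

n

∙∙∙⊞⊞⊞?
∙∙∙⊞⊞⊞?
∙∙∙∙⊞⊞?
∙∙∙⊚⊞⊞?
⊞⊞⊞∙⊞⊞?
?⊞⊞∙⊞⊞?
?⊞⊞∙⊞⊞?

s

∙∙∙⊞⊞⊞?
∙∙∙∙⊞⊞?
∙∙∙∙⊞⊞?
⊞⊞⊞⊚⊞⊞?
?⊞⊞∙⊞⊞?
?⊞⊞∙⊞⊞?
???????

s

∙∙∙∙⊞⊞?
∙∙∙∙⊞⊞?
⊞⊞⊞∙⊞⊞?
?⊞⊞⊚⊞⊞?
?⊞⊞∙⊞⊞?
?⊞⊞∙⊞⊞?
???????

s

∙∙∙∙⊞⊞?
⊞⊞⊞∙⊞⊞?
?⊞⊞∙⊞⊞?
?⊞⊞⊚⊞⊞?
?⊞⊞∙⊞⊞?
?∙∙⊡∙∙?
???????

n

∙∙∙∙⊞⊞?
∙∙∙∙⊞⊞?
⊞⊞⊞∙⊞⊞?
?⊞⊞⊚⊞⊞?
?⊞⊞∙⊞⊞?
?⊞⊞∙⊞⊞?
?∙∙⊡∙∙?

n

∙∙∙⊞⊞⊞?
∙∙∙∙⊞⊞?
∙∙∙∙⊞⊞?
⊞⊞⊞⊚⊞⊞?
?⊞⊞∙⊞⊞?
?⊞⊞∙⊞⊞?
?⊞⊞∙⊞⊞?

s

∙∙∙∙⊞⊞?
∙∙∙∙⊞⊞?
⊞⊞⊞∙⊞⊞?
?⊞⊞⊚⊞⊞?
?⊞⊞∙⊞⊞?
?⊞⊞∙⊞⊞?
?∙∙⊡∙∙?

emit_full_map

??⊞⊞⊞⊞⊞?
⊞⊞⊞⊞⊞⊞⊞?
⊞∙∙∙∙⊞⊞⊞
⊞∙∙∙∙⊞⊞⊞
∙∙∙∙∙∙⊞⊞
⊞∙∙∙∙∙⊞⊞
⊞⊞⊞⊞⊞∙⊞⊞
???⊞⊞⊚⊞⊞
???⊞⊞∙⊞⊞
???⊞⊞∙⊞⊞
???∙∙⊡∙∙


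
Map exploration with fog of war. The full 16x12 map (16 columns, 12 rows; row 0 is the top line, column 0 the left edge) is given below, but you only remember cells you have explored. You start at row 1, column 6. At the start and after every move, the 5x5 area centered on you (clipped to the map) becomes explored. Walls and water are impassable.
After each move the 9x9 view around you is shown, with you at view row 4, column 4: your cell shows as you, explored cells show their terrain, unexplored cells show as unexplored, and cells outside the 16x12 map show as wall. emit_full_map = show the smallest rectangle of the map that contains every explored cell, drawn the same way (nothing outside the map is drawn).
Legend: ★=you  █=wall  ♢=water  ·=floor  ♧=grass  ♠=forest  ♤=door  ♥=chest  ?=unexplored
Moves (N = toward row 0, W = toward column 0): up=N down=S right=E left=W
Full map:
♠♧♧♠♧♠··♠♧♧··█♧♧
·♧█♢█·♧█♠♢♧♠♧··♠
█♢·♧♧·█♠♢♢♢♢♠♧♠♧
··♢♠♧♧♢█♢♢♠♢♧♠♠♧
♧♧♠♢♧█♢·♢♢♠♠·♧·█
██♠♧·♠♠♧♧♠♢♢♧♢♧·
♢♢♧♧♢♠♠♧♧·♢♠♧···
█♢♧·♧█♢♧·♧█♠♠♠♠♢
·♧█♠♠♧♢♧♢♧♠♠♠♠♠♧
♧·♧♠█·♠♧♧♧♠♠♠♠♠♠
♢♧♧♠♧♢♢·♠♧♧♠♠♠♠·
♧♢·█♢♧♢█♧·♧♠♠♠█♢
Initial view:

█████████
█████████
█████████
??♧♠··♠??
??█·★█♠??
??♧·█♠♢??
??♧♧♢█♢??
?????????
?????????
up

█████████
█████████
█████████
█████████
??♧♠★·♠??
??█·♧█♠??
??♧·█♠♢??
??♧♧♢█♢??
?????????

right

█████████
█████████
█████████
█████████
?♧♠·★♠♧??
?█·♧█♠♢??
?♧·█♠♢♢??
?♧♧♢█♢???
?????????

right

█████████
█████████
█████████
█████████
♧♠··★♧♧??
█·♧█♠♢♧??
♧·█♠♢♢♢??
♧♧♢█♢????
?????????

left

█████████
█████████
█████████
█████████
?♧♠·★♠♧♧?
?█·♧█♠♢♧?
?♧·█♠♢♢♢?
?♧♧♢█♢???
?????????

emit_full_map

♧♠·★♠♧♧
█·♧█♠♢♧
♧·█♠♢♢♢
♧♧♢█♢??

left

█████████
█████████
█████████
█████████
??♧♠★·♠♧♧
??█·♧█♠♢♧
??♧·█♠♢♢♢
??♧♧♢█♢??
?????????

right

█████████
█████████
█████████
█████████
?♧♠·★♠♧♧?
?█·♧█♠♢♧?
?♧·█♠♢♢♢?
?♧♧♢█♢???
?????????

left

█████████
█████████
█████████
█████████
??♧♠★·♠♧♧
??█·♧█♠♢♧
??♧·█♠♢♢♢
??♧♧♢█♢??
?????????

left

█████████
█████████
█████████
█████████
??♠♧★··♠♧
??♢█·♧█♠♢
??♧♧·█♠♢♢
???♧♧♢█♢?
?????????

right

█████████
█████████
█████████
█████████
?♠♧♠★·♠♧♧
?♢█·♧█♠♢♧
?♧♧·█♠♢♢♢
??♧♧♢█♢??
?????????

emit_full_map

♠♧♠★·♠♧♧
♢█·♧█♠♢♧
♧♧·█♠♢♢♢
?♧♧♢█♢??

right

█████████
█████████
█████████
█████████
♠♧♠·★♠♧♧?
♢█·♧█♠♢♧?
♧♧·█♠♢♢♢?
?♧♧♢█♢???
?????????

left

█████████
█████████
█████████
█████████
?♠♧♠★·♠♧♧
?♢█·♧█♠♢♧
?♧♧·█♠♢♢♢
??♧♧♢█♢??
?????????

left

█████████
█████████
█████████
█████████
??♠♧★··♠♧
??♢█·♧█♠♢
??♧♧·█♠♢♢
???♧♧♢█♢?
?????????


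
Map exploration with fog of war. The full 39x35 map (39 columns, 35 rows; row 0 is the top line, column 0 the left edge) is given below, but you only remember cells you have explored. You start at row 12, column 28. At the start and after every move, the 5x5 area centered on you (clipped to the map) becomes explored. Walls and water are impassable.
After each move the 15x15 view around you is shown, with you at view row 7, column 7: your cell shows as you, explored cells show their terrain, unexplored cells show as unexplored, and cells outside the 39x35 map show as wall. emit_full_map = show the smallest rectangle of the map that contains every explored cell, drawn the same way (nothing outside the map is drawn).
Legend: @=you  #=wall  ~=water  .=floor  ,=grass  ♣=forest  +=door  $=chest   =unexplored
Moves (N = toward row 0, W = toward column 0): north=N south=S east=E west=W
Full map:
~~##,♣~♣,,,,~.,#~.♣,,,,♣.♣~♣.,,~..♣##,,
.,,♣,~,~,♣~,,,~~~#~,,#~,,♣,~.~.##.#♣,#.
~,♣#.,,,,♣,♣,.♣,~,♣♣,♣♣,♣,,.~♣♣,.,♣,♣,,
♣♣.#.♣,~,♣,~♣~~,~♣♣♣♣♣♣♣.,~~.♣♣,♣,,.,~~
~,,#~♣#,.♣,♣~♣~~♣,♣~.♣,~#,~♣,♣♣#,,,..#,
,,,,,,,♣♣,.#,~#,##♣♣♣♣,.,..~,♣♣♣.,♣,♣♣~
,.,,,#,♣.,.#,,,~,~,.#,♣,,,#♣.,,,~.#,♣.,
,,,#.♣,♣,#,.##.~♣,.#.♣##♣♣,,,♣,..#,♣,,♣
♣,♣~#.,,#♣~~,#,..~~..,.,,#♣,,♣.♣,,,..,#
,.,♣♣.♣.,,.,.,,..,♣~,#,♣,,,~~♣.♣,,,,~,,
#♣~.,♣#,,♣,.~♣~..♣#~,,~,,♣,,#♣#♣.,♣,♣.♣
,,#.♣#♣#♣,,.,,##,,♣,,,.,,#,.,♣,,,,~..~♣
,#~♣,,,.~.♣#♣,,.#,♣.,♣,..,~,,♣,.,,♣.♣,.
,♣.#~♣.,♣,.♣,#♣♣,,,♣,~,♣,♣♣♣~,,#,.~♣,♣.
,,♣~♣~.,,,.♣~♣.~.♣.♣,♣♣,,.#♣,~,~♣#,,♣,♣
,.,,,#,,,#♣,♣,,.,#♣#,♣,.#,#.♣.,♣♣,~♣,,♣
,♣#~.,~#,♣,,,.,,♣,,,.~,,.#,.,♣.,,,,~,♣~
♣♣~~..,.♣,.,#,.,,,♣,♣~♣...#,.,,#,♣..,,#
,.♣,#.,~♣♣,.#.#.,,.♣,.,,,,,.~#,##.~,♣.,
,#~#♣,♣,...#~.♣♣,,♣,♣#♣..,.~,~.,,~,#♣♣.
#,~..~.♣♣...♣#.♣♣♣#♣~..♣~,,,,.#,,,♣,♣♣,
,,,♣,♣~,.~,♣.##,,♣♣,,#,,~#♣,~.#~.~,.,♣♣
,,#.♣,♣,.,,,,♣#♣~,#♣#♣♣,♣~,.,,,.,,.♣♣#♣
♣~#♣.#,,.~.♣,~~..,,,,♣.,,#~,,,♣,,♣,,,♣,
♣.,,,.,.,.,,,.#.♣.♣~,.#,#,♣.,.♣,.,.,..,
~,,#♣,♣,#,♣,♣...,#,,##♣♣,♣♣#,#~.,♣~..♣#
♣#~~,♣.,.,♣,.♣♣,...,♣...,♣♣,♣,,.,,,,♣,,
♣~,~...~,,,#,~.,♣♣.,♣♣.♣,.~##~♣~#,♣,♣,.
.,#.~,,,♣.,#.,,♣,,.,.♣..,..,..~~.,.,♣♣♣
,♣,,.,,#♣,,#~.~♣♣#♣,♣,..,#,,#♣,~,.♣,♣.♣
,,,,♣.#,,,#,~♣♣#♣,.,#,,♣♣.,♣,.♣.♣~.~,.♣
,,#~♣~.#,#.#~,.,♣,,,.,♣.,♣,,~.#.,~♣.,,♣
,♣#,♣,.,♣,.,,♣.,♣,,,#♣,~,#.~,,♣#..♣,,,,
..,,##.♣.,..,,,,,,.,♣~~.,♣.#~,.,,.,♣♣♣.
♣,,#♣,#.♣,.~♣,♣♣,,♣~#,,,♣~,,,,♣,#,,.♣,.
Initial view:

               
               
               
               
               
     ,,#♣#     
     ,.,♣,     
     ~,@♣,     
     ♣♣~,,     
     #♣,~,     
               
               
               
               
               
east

               
               
               
               
               
    ,,#♣#♣     
    ,.,♣,,     
    ~,,@,.     
    ♣♣~,,#     
    #♣,~,~     
               
               
               
               
               

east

               
               
               
               
               
   ,,#♣#♣.     
   ,.,♣,,,     
   ~,,♣@.,     
   ♣♣~,,#,     
   #♣,~,~♣     
               
               
               
               
               

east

               
               
               
               
               
  ,,#♣#♣.,     
  ,.,♣,,,,     
  ~,,♣,@,,     
  ♣♣~,,#,.     
  #♣,~,~♣#     
               
               
               
               
               

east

              #
              #
              #
              #
              #
 ,,#♣#♣.,♣    #
 ,.,♣,,,,~    #
 ~,,♣,.@,♣    #
 ♣♣~,,#,.~    #
 #♣,~,~♣#,    #
              #
              #
              #
              #
              #

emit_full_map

,,#♣#♣.,♣
,.,♣,,,,~
~,,♣,.@,♣
♣♣~,,#,.~
#♣,~,~♣#,

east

             ##
             ##
             ##
             ##
             ##
,,#♣#♣.,♣,   ##
,.,♣,,,,~.   ##
~,,♣,.,@♣.   ##
♣♣~,,#,.~♣   ##
#♣,~,~♣#,,   ##
             ##
             ##
             ##
             ##
             ##

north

             ##
             ##
             ##
             ##
             ##
     ♣,,,,   ##
,,#♣#♣.,♣,   ##
,.,♣,,,@~.   ##
~,,♣,.,,♣.   ##
♣♣~,,#,.~♣   ##
#♣,~,~♣#,,   ##
             ##
             ##
             ##
             ##

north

             ##
             ##
             ##
             ##
             ##
     ♣,,,.   ##
     ♣,,,,   ##
,,#♣#♣.@♣,   ##
,.,♣,,,,~.   ##
~,,♣,.,,♣.   ##
♣♣~,,#,.~♣   ##
#♣,~,~♣#,,   ##
             ##
             ##
             ##

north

             ##
             ##
             ##
             ##
             ##
     ..#,♣   ##
     ♣,,,.   ##
     ♣,@,,   ##
,,#♣#♣.,♣,   ##
,.,♣,,,,~.   ##
~,,♣,.,,♣.   ##
♣♣~,,#,.~♣   ##
#♣,~,~♣#,,   ##
             ##
             ##

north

             ##
             ##
             ##
             ##
             ##
     ,~.#,   ##
     ..#,♣   ##
     ♣,@,.   ##
     ♣,,,,   ##
,,#♣#♣.,♣,   ##
,.,♣,,,,~.   ##
~,,♣,.,,♣.   ##
♣♣~,,#,.~♣   ##
#♣,~,~♣#,,   ##
             ##

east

            ###
            ###
            ###
            ###
            ###
    ,~.#,♣  ###
    ..#,♣,  ###
    ♣,,@..  ###
    ♣,,,,~  ###
,#♣#♣.,♣,♣  ###
.,♣,,,,~.   ###
,,♣,.,,♣.   ###
♣~,,#,.~♣   ###
♣,~,~♣#,,   ###
            ###

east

           ####
           ####
           ####
           ####
           ####
   ,~.#,♣. ####
   ..#,♣,, ####
   ♣,,,@., ####
   ♣,,,,~, ####
#♣#♣.,♣,♣. ####
,♣,,,,~.   ####
,♣,.,,♣.   ####
~,,#,.~♣   ####
,~,~♣#,,   ####
           ####

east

          #####
          #####
          #####
          #####
          #####
  ,~.#,♣.,#####
  ..#,♣,,♣#####
  ♣,,,.@,######
  ♣,,,,~,,#####
♣#♣.,♣,♣.♣#####
♣,,,,~.   #####
♣,.,,♣.   #####
,,#,.~♣   #####
~,~♣#,,   #####
          #####

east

         ######
         ######
         ######
         ######
         ######
 ,~.#,♣.,######
 ..#,♣,,♣######
 ♣,,,..@#######
 ♣,,,,~,,######
#♣.,♣,♣.♣######
,,,,~.   ######
,.,,♣.   ######
,#,.~♣   ######
,~♣#,,   ######
         ######

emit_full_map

     ,~.#,♣.,
     ..#,♣,,♣
     ♣,,,..@#
     ♣,,,,~,,
,,#♣#♣.,♣,♣.♣
,.,♣,,,,~.   
~,,♣,.,,♣.   
♣♣~,,#,.~♣   
#♣,~,~♣#,,   

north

         ######
         ######
         ######
         ######
         ######
     ,♣♣~######
 ,~.#,♣.,######
 ..#,♣,@♣######
 ♣,,,..,#######
 ♣,,,,~,,######
#♣.,♣,♣.♣######
,,,,~.   ######
,.,,♣.   ######
,#,.~♣   ######
,~♣#,,   ######

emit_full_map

         ,♣♣~
     ,~.#,♣.,
     ..#,♣,@♣
     ♣,,,..,#
     ♣,,,,~,,
,,#♣#♣.,♣,♣.♣
,.,♣,,,,~.   
~,,♣,.,,♣.   
♣♣~,,#,.~♣   
#♣,~,~♣#,,   


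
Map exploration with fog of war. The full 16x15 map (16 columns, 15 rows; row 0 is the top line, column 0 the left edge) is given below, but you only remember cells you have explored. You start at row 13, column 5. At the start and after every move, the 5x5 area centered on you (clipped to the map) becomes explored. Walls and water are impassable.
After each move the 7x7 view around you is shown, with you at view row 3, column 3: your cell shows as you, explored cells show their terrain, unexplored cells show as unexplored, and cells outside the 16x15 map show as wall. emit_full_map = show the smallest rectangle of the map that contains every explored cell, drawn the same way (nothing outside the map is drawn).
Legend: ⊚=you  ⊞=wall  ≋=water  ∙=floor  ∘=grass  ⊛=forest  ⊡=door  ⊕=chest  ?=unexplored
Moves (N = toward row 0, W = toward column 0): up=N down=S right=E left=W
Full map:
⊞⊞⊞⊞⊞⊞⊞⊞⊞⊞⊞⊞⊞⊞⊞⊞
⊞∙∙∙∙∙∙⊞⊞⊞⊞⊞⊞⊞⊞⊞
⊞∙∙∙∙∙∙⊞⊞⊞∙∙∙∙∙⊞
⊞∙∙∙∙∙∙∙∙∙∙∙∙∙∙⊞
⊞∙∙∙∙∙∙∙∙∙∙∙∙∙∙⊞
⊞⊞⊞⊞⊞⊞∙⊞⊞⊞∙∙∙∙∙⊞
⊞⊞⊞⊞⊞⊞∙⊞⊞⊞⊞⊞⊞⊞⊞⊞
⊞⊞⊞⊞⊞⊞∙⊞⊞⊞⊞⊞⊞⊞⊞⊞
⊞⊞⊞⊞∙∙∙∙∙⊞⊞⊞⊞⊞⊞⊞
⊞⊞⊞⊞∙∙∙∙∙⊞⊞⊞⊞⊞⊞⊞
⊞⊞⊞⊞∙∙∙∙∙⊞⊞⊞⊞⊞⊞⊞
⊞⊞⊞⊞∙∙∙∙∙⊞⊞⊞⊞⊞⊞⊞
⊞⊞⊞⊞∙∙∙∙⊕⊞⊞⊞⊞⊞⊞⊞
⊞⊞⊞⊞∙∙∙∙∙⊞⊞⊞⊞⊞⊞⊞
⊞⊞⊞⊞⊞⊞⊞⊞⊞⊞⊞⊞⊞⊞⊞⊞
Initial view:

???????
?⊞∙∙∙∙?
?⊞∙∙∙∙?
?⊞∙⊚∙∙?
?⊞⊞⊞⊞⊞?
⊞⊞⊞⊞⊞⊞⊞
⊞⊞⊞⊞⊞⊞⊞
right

???????
⊞∙∙∙∙∙?
⊞∙∙∙∙⊕?
⊞∙∙⊚∙∙?
⊞⊞⊞⊞⊞⊞?
⊞⊞⊞⊞⊞⊞⊞
⊞⊞⊞⊞⊞⊞⊞

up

???????
?∙∙∙∙∙?
⊞∙∙∙∙∙?
⊞∙∙⊚∙⊕?
⊞∙∙∙∙∙?
⊞⊞⊞⊞⊞⊞?
⊞⊞⊞⊞⊞⊞⊞

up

???????
?∙∙∙∙∙?
?∙∙∙∙∙?
⊞∙∙⊚∙∙?
⊞∙∙∙∙⊕?
⊞∙∙∙∙∙?
⊞⊞⊞⊞⊞⊞?

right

???????
∙∙∙∙∙⊞?
∙∙∙∙∙⊞?
∙∙∙⊚∙⊞?
∙∙∙∙⊕⊞?
∙∙∙∙∙⊞?
⊞⊞⊞⊞⊞??

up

???????
?∙∙∙∙⊞?
∙∙∙∙∙⊞?
∙∙∙⊚∙⊞?
∙∙∙∙∙⊞?
∙∙∙∙⊕⊞?
∙∙∙∙∙⊞?

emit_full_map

??∙∙∙∙⊞
?∙∙∙∙∙⊞
?∙∙∙⊚∙⊞
⊞∙∙∙∙∙⊞
⊞∙∙∙∙⊕⊞
⊞∙∙∙∙∙⊞
⊞⊞⊞⊞⊞⊞?

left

???????
?∙∙∙∙∙⊞
?∙∙∙∙∙⊞
?∙∙⊚∙∙⊞
⊞∙∙∙∙∙⊞
⊞∙∙∙∙⊕⊞
⊞∙∙∙∙∙⊞

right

???????
∙∙∙∙∙⊞?
∙∙∙∙∙⊞?
∙∙∙⊚∙⊞?
∙∙∙∙∙⊞?
∙∙∙∙⊕⊞?
∙∙∙∙∙⊞?

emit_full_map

?∙∙∙∙∙⊞
?∙∙∙∙∙⊞
?∙∙∙⊚∙⊞
⊞∙∙∙∙∙⊞
⊞∙∙∙∙⊕⊞
⊞∙∙∙∙∙⊞
⊞⊞⊞⊞⊞⊞?


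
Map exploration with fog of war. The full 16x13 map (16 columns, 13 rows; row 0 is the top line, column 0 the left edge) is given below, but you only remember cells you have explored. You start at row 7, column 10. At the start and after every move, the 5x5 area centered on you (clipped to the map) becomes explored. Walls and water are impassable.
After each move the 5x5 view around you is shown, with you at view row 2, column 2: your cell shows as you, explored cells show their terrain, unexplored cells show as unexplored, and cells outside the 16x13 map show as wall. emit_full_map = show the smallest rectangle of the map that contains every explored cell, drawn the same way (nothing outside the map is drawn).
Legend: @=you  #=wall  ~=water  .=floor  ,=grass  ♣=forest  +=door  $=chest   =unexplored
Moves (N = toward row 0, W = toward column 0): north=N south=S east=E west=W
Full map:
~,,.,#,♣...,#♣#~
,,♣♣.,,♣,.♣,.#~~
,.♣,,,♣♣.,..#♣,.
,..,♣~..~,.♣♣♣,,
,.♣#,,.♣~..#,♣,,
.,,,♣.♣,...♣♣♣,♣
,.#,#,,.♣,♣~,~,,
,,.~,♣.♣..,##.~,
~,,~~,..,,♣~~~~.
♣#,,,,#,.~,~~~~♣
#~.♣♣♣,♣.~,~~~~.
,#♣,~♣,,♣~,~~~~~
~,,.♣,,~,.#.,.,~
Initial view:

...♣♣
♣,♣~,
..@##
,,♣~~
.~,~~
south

♣,♣~,
..,##
,,@~~
.~,~~
.~,~~

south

..,##
,,♣~~
.~@~~
.~,~~
♣~,~~

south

,,♣~~
.~,~~
.~@~~
♣~,~~
,.#.,

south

.~,~~
.~,~~
♣~@~~
,.#.,
#####

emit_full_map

...♣♣
♣,♣~,
..,##
,,♣~~
.~,~~
.~,~~
♣~@~~
,.#.,

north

,,♣~~
.~,~~
.~@~~
♣~,~~
,.#.,

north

..,##
,,♣~~
.~@~~
.~,~~
♣~,~~

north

♣,♣~,
..,##
,,@~~
.~,~~
.~,~~

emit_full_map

...♣♣
♣,♣~,
..,##
,,@~~
.~,~~
.~,~~
♣~,~~
,.#.,


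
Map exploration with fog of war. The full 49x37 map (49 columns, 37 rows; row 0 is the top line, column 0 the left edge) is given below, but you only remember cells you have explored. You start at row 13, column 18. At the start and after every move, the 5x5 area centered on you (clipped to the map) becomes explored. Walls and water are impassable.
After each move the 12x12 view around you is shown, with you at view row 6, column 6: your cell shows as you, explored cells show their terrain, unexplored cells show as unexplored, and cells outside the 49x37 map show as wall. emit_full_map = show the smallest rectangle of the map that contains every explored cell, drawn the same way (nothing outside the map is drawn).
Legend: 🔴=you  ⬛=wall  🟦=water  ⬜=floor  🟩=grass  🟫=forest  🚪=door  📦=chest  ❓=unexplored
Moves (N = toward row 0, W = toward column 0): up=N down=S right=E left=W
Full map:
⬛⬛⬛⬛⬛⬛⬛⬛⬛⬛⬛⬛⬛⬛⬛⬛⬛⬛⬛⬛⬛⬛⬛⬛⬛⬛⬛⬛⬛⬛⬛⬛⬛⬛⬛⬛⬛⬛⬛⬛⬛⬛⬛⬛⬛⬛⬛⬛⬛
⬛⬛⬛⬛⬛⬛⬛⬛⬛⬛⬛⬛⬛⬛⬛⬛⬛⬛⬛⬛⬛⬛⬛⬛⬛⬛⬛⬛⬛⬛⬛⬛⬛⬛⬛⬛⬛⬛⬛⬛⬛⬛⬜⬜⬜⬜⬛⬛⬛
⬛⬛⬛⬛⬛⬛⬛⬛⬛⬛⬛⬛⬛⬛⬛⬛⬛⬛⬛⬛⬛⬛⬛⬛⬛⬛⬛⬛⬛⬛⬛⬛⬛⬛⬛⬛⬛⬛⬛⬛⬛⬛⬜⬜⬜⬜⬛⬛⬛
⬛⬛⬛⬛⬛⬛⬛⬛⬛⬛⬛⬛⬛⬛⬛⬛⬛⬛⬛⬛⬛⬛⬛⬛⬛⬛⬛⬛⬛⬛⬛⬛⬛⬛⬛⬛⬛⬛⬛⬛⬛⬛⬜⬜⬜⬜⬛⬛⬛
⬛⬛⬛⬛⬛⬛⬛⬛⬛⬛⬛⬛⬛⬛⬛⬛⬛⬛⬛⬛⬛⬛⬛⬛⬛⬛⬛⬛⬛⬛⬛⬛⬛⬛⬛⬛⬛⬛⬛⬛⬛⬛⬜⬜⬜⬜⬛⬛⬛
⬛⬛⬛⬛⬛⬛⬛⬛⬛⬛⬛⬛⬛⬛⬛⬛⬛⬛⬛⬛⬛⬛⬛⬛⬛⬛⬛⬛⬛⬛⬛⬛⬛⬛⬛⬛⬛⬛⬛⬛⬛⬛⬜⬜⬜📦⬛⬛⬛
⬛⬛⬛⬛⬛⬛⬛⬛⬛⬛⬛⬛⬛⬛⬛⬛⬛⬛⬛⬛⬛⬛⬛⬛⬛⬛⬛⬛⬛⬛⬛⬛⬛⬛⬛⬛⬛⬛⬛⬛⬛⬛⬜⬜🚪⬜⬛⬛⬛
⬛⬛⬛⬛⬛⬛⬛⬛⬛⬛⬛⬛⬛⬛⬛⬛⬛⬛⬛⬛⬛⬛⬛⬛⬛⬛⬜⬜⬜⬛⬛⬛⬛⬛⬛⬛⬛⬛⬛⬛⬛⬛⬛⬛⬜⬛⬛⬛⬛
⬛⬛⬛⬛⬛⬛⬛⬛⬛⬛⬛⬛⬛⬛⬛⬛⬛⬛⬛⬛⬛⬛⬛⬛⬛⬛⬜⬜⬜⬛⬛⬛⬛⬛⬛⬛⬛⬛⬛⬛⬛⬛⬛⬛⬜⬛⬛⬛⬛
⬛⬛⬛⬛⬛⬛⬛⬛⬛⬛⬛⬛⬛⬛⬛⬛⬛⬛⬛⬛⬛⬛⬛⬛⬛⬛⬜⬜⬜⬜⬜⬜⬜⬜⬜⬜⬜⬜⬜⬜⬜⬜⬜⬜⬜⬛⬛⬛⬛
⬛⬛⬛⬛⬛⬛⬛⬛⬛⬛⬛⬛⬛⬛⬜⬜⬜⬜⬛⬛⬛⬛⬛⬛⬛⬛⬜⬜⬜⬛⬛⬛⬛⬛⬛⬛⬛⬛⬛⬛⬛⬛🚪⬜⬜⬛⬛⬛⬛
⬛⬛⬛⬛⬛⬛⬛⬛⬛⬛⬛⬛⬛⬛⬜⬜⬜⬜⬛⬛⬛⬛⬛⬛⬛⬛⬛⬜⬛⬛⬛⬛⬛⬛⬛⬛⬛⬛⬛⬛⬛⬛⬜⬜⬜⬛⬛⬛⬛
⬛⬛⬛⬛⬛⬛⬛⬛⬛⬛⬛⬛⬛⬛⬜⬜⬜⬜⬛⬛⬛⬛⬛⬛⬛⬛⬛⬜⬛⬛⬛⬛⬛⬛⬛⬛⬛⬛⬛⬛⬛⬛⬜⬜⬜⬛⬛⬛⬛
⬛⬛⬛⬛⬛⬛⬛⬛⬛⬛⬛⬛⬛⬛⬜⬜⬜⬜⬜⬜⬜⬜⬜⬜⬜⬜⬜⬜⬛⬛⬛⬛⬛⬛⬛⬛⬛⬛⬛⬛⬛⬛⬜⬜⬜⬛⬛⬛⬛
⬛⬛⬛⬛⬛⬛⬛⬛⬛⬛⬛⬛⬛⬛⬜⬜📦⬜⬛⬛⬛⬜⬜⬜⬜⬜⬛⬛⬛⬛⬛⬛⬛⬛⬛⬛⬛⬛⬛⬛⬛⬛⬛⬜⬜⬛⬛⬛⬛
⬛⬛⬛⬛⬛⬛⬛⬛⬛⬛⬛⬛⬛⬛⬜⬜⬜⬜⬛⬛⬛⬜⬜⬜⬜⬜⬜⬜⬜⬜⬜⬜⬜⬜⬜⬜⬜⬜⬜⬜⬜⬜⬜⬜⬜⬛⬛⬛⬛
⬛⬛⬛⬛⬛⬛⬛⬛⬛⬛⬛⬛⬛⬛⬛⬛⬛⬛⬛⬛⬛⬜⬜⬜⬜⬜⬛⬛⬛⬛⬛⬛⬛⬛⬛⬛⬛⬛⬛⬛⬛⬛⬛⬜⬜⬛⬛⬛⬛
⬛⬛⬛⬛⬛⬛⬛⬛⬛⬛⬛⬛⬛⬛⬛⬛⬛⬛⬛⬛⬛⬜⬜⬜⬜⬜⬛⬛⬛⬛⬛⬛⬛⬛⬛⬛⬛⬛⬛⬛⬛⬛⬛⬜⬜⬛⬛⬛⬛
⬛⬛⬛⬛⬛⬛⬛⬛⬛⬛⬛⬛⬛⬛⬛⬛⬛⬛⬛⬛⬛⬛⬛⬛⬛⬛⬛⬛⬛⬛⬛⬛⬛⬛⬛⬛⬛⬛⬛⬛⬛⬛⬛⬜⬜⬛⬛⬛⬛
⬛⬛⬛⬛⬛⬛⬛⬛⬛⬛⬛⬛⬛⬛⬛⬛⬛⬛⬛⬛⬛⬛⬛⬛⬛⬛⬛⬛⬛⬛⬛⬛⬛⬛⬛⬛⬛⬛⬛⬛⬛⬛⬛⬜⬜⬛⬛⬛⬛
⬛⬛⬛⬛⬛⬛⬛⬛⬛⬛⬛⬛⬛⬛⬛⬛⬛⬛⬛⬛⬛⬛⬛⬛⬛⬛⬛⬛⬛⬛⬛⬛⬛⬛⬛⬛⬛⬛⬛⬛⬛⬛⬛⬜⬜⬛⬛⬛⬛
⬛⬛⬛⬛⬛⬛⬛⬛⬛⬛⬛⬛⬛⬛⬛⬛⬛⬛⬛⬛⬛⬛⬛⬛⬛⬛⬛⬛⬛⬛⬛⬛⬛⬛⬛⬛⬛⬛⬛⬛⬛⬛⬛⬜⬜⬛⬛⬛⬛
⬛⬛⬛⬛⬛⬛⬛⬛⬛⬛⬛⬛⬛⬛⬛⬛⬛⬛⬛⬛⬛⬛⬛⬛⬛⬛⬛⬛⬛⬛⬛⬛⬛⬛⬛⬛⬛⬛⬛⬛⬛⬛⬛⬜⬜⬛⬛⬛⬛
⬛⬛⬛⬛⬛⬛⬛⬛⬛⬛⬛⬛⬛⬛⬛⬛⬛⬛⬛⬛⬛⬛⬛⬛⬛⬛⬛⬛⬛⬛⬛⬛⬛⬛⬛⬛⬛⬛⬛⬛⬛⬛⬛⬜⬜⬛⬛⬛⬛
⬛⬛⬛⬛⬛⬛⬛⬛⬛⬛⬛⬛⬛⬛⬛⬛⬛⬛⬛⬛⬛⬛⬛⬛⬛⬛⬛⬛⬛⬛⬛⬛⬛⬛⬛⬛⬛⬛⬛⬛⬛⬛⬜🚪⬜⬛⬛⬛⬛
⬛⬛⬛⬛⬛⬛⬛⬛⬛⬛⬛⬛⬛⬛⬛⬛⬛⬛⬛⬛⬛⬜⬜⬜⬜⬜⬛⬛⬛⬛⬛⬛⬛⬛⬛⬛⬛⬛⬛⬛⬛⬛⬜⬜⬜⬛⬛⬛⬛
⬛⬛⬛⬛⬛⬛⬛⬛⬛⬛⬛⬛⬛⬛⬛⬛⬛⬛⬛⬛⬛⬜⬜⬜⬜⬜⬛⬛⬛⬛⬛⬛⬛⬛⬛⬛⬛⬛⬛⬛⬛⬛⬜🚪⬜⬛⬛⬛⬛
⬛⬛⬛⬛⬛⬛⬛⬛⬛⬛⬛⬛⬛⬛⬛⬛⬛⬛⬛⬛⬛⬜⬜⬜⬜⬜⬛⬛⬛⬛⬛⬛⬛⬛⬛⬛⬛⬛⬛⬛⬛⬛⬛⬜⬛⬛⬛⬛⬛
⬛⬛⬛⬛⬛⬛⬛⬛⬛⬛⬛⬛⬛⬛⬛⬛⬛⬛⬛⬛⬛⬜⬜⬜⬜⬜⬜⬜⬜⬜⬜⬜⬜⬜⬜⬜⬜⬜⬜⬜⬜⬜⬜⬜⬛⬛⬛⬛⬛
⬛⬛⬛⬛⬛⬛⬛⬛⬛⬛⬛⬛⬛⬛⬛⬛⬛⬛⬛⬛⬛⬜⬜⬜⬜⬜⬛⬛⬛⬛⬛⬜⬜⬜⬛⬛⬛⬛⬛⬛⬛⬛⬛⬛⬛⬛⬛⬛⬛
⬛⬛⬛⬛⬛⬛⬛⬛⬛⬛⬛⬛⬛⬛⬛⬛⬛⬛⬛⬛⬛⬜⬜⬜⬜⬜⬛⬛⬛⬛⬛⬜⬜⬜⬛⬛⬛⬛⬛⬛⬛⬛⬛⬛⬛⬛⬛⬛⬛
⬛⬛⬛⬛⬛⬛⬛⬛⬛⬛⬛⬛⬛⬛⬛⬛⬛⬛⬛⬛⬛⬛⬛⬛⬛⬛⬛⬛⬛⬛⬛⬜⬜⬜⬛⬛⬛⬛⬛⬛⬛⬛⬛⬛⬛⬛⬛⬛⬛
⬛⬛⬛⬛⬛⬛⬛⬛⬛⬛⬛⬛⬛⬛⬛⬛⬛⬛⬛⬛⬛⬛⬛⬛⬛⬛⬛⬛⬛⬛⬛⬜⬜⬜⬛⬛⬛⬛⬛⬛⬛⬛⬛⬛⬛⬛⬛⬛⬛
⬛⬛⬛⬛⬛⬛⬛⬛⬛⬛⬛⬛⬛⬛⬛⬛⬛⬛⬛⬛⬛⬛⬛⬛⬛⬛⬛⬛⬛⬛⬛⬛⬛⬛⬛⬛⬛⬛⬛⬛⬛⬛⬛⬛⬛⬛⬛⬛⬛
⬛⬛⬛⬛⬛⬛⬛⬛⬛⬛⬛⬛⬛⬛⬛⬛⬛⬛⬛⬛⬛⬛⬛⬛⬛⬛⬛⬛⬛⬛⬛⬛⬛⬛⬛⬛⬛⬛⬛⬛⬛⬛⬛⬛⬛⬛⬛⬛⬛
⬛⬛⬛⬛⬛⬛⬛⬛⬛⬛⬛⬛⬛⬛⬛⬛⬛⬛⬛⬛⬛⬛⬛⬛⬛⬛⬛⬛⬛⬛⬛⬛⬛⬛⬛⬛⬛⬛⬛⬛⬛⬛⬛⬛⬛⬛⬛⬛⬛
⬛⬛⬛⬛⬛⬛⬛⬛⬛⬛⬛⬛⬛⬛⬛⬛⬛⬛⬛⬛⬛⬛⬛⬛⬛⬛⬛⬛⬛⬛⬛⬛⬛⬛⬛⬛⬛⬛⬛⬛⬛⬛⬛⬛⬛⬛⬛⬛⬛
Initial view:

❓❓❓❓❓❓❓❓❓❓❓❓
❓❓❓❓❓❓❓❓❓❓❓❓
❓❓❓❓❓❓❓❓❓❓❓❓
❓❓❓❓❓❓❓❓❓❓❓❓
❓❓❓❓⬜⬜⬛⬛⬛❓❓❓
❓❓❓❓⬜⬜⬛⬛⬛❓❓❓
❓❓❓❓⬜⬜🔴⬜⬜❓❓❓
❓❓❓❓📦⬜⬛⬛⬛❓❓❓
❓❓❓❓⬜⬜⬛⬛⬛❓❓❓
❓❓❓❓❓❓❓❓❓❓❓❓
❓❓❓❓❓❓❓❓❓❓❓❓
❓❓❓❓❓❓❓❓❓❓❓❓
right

❓❓❓❓❓❓❓❓❓❓❓❓
❓❓❓❓❓❓❓❓❓❓❓❓
❓❓❓❓❓❓❓❓❓❓❓❓
❓❓❓❓❓❓❓❓❓❓❓❓
❓❓❓⬜⬜⬛⬛⬛⬛❓❓❓
❓❓❓⬜⬜⬛⬛⬛⬛❓❓❓
❓❓❓⬜⬜⬜🔴⬜⬜❓❓❓
❓❓❓📦⬜⬛⬛⬛⬜❓❓❓
❓❓❓⬜⬜⬛⬛⬛⬜❓❓❓
❓❓❓❓❓❓❓❓❓❓❓❓
❓❓❓❓❓❓❓❓❓❓❓❓
❓❓❓❓❓❓❓❓❓❓❓❓

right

❓❓❓❓❓❓❓❓❓❓❓❓
❓❓❓❓❓❓❓❓❓❓❓❓
❓❓❓❓❓❓❓❓❓❓❓❓
❓❓❓❓❓❓❓❓❓❓❓❓
❓❓⬜⬜⬛⬛⬛⬛⬛❓❓❓
❓❓⬜⬜⬛⬛⬛⬛⬛❓❓❓
❓❓⬜⬜⬜⬜🔴⬜⬜❓❓❓
❓❓📦⬜⬛⬛⬛⬜⬜❓❓❓
❓❓⬜⬜⬛⬛⬛⬜⬜❓❓❓
❓❓❓❓❓❓❓❓❓❓❓❓
❓❓❓❓❓❓❓❓❓❓❓❓
❓❓❓❓❓❓❓❓❓❓❓❓

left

❓❓❓❓❓❓❓❓❓❓❓❓
❓❓❓❓❓❓❓❓❓❓❓❓
❓❓❓❓❓❓❓❓❓❓❓❓
❓❓❓❓❓❓❓❓❓❓❓❓
❓❓❓⬜⬜⬛⬛⬛⬛⬛❓❓
❓❓❓⬜⬜⬛⬛⬛⬛⬛❓❓
❓❓❓⬜⬜⬜🔴⬜⬜⬜❓❓
❓❓❓📦⬜⬛⬛⬛⬜⬜❓❓
❓❓❓⬜⬜⬛⬛⬛⬜⬜❓❓
❓❓❓❓❓❓❓❓❓❓❓❓
❓❓❓❓❓❓❓❓❓❓❓❓
❓❓❓❓❓❓❓❓❓❓❓❓

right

❓❓❓❓❓❓❓❓❓❓❓❓
❓❓❓❓❓❓❓❓❓❓❓❓
❓❓❓❓❓❓❓❓❓❓❓❓
❓❓❓❓❓❓❓❓❓❓❓❓
❓❓⬜⬜⬛⬛⬛⬛⬛❓❓❓
❓❓⬜⬜⬛⬛⬛⬛⬛❓❓❓
❓❓⬜⬜⬜⬜🔴⬜⬜❓❓❓
❓❓📦⬜⬛⬛⬛⬜⬜❓❓❓
❓❓⬜⬜⬛⬛⬛⬜⬜❓❓❓
❓❓❓❓❓❓❓❓❓❓❓❓
❓❓❓❓❓❓❓❓❓❓❓❓
❓❓❓❓❓❓❓❓❓❓❓❓

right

❓❓❓❓❓❓❓❓❓❓❓❓
❓❓❓❓❓❓❓❓❓❓❓❓
❓❓❓❓❓❓❓❓❓❓❓❓
❓❓❓❓❓❓❓❓❓❓❓❓
❓⬜⬜⬛⬛⬛⬛⬛⬛❓❓❓
❓⬜⬜⬛⬛⬛⬛⬛⬛❓❓❓
❓⬜⬜⬜⬜⬜🔴⬜⬜❓❓❓
❓📦⬜⬛⬛⬛⬜⬜⬜❓❓❓
❓⬜⬜⬛⬛⬛⬜⬜⬜❓❓❓
❓❓❓❓❓❓❓❓❓❓❓❓
❓❓❓❓❓❓❓❓❓❓❓❓
❓❓❓❓❓❓❓❓❓❓❓❓

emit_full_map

⬜⬜⬛⬛⬛⬛⬛⬛
⬜⬜⬛⬛⬛⬛⬛⬛
⬜⬜⬜⬜⬜🔴⬜⬜
📦⬜⬛⬛⬛⬜⬜⬜
⬜⬜⬛⬛⬛⬜⬜⬜

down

❓❓❓❓❓❓❓❓❓❓❓❓
❓❓❓❓❓❓❓❓❓❓❓❓
❓❓❓❓❓❓❓❓❓❓❓❓
❓⬜⬜⬛⬛⬛⬛⬛⬛❓❓❓
❓⬜⬜⬛⬛⬛⬛⬛⬛❓❓❓
❓⬜⬜⬜⬜⬜⬜⬜⬜❓❓❓
❓📦⬜⬛⬛⬛🔴⬜⬜❓❓❓
❓⬜⬜⬛⬛⬛⬜⬜⬜❓❓❓
❓❓❓❓⬛⬛⬜⬜⬜❓❓❓
❓❓❓❓❓❓❓❓❓❓❓❓
❓❓❓❓❓❓❓❓❓❓❓❓
❓❓❓❓❓❓❓❓❓❓❓❓

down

❓❓❓❓❓❓❓❓❓❓❓❓
❓❓❓❓❓❓❓❓❓❓❓❓
❓⬜⬜⬛⬛⬛⬛⬛⬛❓❓❓
❓⬜⬜⬛⬛⬛⬛⬛⬛❓❓❓
❓⬜⬜⬜⬜⬜⬜⬜⬜❓❓❓
❓📦⬜⬛⬛⬛⬜⬜⬜❓❓❓
❓⬜⬜⬛⬛⬛🔴⬜⬜❓❓❓
❓❓❓❓⬛⬛⬜⬜⬜❓❓❓
❓❓❓❓⬛⬛⬜⬜⬜❓❓❓
❓❓❓❓❓❓❓❓❓❓❓❓
❓❓❓❓❓❓❓❓❓❓❓❓
❓❓❓❓❓❓❓❓❓❓❓❓

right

❓❓❓❓❓❓❓❓❓❓❓❓
❓❓❓❓❓❓❓❓❓❓❓❓
⬜⬜⬛⬛⬛⬛⬛⬛❓❓❓❓
⬜⬜⬛⬛⬛⬛⬛⬛❓❓❓❓
⬜⬜⬜⬜⬜⬜⬜⬜⬜❓❓❓
📦⬜⬛⬛⬛⬜⬜⬜⬜❓❓❓
⬜⬜⬛⬛⬛⬜🔴⬜⬜❓❓❓
❓❓❓⬛⬛⬜⬜⬜⬜❓❓❓
❓❓❓⬛⬛⬜⬜⬜⬜❓❓❓
❓❓❓❓❓❓❓❓❓❓❓❓
❓❓❓❓❓❓❓❓❓❓❓❓
❓❓❓❓❓❓❓❓❓❓❓❓

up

❓❓❓❓❓❓❓❓❓❓❓❓
❓❓❓❓❓❓❓❓❓❓❓❓
❓❓❓❓❓❓❓❓❓❓❓❓
⬜⬜⬛⬛⬛⬛⬛⬛❓❓❓❓
⬜⬜⬛⬛⬛⬛⬛⬛⬛❓❓❓
⬜⬜⬜⬜⬜⬜⬜⬜⬜❓❓❓
📦⬜⬛⬛⬛⬜🔴⬜⬜❓❓❓
⬜⬜⬛⬛⬛⬜⬜⬜⬜❓❓❓
❓❓❓⬛⬛⬜⬜⬜⬜❓❓❓
❓❓❓⬛⬛⬜⬜⬜⬜❓❓❓
❓❓❓❓❓❓❓❓❓❓❓❓
❓❓❓❓❓❓❓❓❓❓❓❓

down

❓❓❓❓❓❓❓❓❓❓❓❓
❓❓❓❓❓❓❓❓❓❓❓❓
⬜⬜⬛⬛⬛⬛⬛⬛❓❓❓❓
⬜⬜⬛⬛⬛⬛⬛⬛⬛❓❓❓
⬜⬜⬜⬜⬜⬜⬜⬜⬜❓❓❓
📦⬜⬛⬛⬛⬜⬜⬜⬜❓❓❓
⬜⬜⬛⬛⬛⬜🔴⬜⬜❓❓❓
❓❓❓⬛⬛⬜⬜⬜⬜❓❓❓
❓❓❓⬛⬛⬜⬜⬜⬜❓❓❓
❓❓❓❓❓❓❓❓❓❓❓❓
❓❓❓❓❓❓❓❓❓❓❓❓
❓❓❓❓❓❓❓❓❓❓❓❓

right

❓❓❓❓❓❓❓❓❓❓❓❓
❓❓❓❓❓❓❓❓❓❓❓❓
⬜⬛⬛⬛⬛⬛⬛❓❓❓❓❓
⬜⬛⬛⬛⬛⬛⬛⬛❓❓❓❓
⬜⬜⬜⬜⬜⬜⬜⬜⬜❓❓❓
⬜⬛⬛⬛⬜⬜⬜⬜⬜❓❓❓
⬜⬛⬛⬛⬜⬜🔴⬜⬜❓❓❓
❓❓⬛⬛⬜⬜⬜⬜⬜❓❓❓
❓❓⬛⬛⬜⬜⬜⬜⬜❓❓❓
❓❓❓❓❓❓❓❓❓❓❓❓
❓❓❓❓❓❓❓❓❓❓❓❓
❓❓❓❓❓❓❓❓❓❓❓❓

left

❓❓❓❓❓❓❓❓❓❓❓❓
❓❓❓❓❓❓❓❓❓❓❓❓
⬜⬜⬛⬛⬛⬛⬛⬛❓❓❓❓
⬜⬜⬛⬛⬛⬛⬛⬛⬛❓❓❓
⬜⬜⬜⬜⬜⬜⬜⬜⬜⬜❓❓
📦⬜⬛⬛⬛⬜⬜⬜⬜⬜❓❓
⬜⬜⬛⬛⬛⬜🔴⬜⬜⬜❓❓
❓❓❓⬛⬛⬜⬜⬜⬜⬜❓❓
❓❓❓⬛⬛⬜⬜⬜⬜⬜❓❓
❓❓❓❓❓❓❓❓❓❓❓❓
❓❓❓❓❓❓❓❓❓❓❓❓
❓❓❓❓❓❓❓❓❓❓❓❓

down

❓❓❓❓❓❓❓❓❓❓❓❓
⬜⬜⬛⬛⬛⬛⬛⬛❓❓❓❓
⬜⬜⬛⬛⬛⬛⬛⬛⬛❓❓❓
⬜⬜⬜⬜⬜⬜⬜⬜⬜⬜❓❓
📦⬜⬛⬛⬛⬜⬜⬜⬜⬜❓❓
⬜⬜⬛⬛⬛⬜⬜⬜⬜⬜❓❓
❓❓❓⬛⬛⬜🔴⬜⬜⬜❓❓
❓❓❓⬛⬛⬜⬜⬜⬜⬜❓❓
❓❓❓❓⬛⬛⬛⬛⬛❓❓❓
❓❓❓❓❓❓❓❓❓❓❓❓
❓❓❓❓❓❓❓❓❓❓❓❓
❓❓❓❓❓❓❓❓❓❓❓❓

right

❓❓❓❓❓❓❓❓❓❓❓❓
⬜⬛⬛⬛⬛⬛⬛❓❓❓❓❓
⬜⬛⬛⬛⬛⬛⬛⬛❓❓❓❓
⬜⬜⬜⬜⬜⬜⬜⬜⬜❓❓❓
⬜⬛⬛⬛⬜⬜⬜⬜⬜❓❓❓
⬜⬛⬛⬛⬜⬜⬜⬜⬜❓❓❓
❓❓⬛⬛⬜⬜🔴⬜⬜❓❓❓
❓❓⬛⬛⬜⬜⬜⬜⬜❓❓❓
❓❓❓⬛⬛⬛⬛⬛⬛❓❓❓
❓❓❓❓❓❓❓❓❓❓❓❓
❓❓❓❓❓❓❓❓❓❓❓❓
❓❓❓❓❓❓❓❓❓❓❓❓

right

❓❓❓❓❓❓❓❓❓❓❓❓
⬛⬛⬛⬛⬛⬛❓❓❓❓❓❓
⬛⬛⬛⬛⬛⬛⬛❓❓❓❓❓
⬜⬜⬜⬜⬜⬜⬜⬜❓❓❓❓
⬛⬛⬛⬜⬜⬜⬜⬜⬛❓❓❓
⬛⬛⬛⬜⬜⬜⬜⬜⬜❓❓❓
❓⬛⬛⬜⬜⬜🔴⬜⬛❓❓❓
❓⬛⬛⬜⬜⬜⬜⬜⬛❓❓❓
❓❓⬛⬛⬛⬛⬛⬛⬛❓❓❓
❓❓❓❓❓❓❓❓❓❓❓❓
❓❓❓❓❓❓❓❓❓❓❓❓
❓❓❓❓❓❓❓❓❓❓❓❓

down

⬛⬛⬛⬛⬛⬛❓❓❓❓❓❓
⬛⬛⬛⬛⬛⬛⬛❓❓❓❓❓
⬜⬜⬜⬜⬜⬜⬜⬜❓❓❓❓
⬛⬛⬛⬜⬜⬜⬜⬜⬛❓❓❓
⬛⬛⬛⬜⬜⬜⬜⬜⬜❓❓❓
❓⬛⬛⬜⬜⬜⬜⬜⬛❓❓❓
❓⬛⬛⬜⬜⬜🔴⬜⬛❓❓❓
❓❓⬛⬛⬛⬛⬛⬛⬛❓❓❓
❓❓❓❓⬛⬛⬛⬛⬛❓❓❓
❓❓❓❓❓❓❓❓❓❓❓❓
❓❓❓❓❓❓❓❓❓❓❓❓
❓❓❓❓❓❓❓❓❓❓❓❓

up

❓❓❓❓❓❓❓❓❓❓❓❓
⬛⬛⬛⬛⬛⬛❓❓❓❓❓❓
⬛⬛⬛⬛⬛⬛⬛❓❓❓❓❓
⬜⬜⬜⬜⬜⬜⬜⬜❓❓❓❓
⬛⬛⬛⬜⬜⬜⬜⬜⬛❓❓❓
⬛⬛⬛⬜⬜⬜⬜⬜⬜❓❓❓
❓⬛⬛⬜⬜⬜🔴⬜⬛❓❓❓
❓⬛⬛⬜⬜⬜⬜⬜⬛❓❓❓
❓❓⬛⬛⬛⬛⬛⬛⬛❓❓❓
❓❓❓❓⬛⬛⬛⬛⬛❓❓❓
❓❓❓❓❓❓❓❓❓❓❓❓
❓❓❓❓❓❓❓❓❓❓❓❓

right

❓❓❓❓❓❓❓❓❓❓❓❓
⬛⬛⬛⬛⬛❓❓❓❓❓❓❓
⬛⬛⬛⬛⬛⬛❓❓❓❓❓❓
⬜⬜⬜⬜⬜⬜⬜❓❓❓❓❓
⬛⬛⬜⬜⬜⬜⬜⬛⬛❓❓❓
⬛⬛⬜⬜⬜⬜⬜⬜⬜❓❓❓
⬛⬛⬜⬜⬜⬜🔴⬛⬛❓❓❓
⬛⬛⬜⬜⬜⬜⬜⬛⬛❓❓❓
❓⬛⬛⬛⬛⬛⬛⬛⬛❓❓❓
❓❓❓⬛⬛⬛⬛⬛❓❓❓❓
❓❓❓❓❓❓❓❓❓❓❓❓
❓❓❓❓❓❓❓❓❓❓❓❓

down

⬛⬛⬛⬛⬛❓❓❓❓❓❓❓
⬛⬛⬛⬛⬛⬛❓❓❓❓❓❓
⬜⬜⬜⬜⬜⬜⬜❓❓❓❓❓
⬛⬛⬜⬜⬜⬜⬜⬛⬛❓❓❓
⬛⬛⬜⬜⬜⬜⬜⬜⬜❓❓❓
⬛⬛⬜⬜⬜⬜⬜⬛⬛❓❓❓
⬛⬛⬜⬜⬜⬜🔴⬛⬛❓❓❓
❓⬛⬛⬛⬛⬛⬛⬛⬛❓❓❓
❓❓❓⬛⬛⬛⬛⬛⬛❓❓❓
❓❓❓❓❓❓❓❓❓❓❓❓
❓❓❓❓❓❓❓❓❓❓❓❓
❓❓❓❓❓❓❓❓❓❓❓❓

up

❓❓❓❓❓❓❓❓❓❓❓❓
⬛⬛⬛⬛⬛❓❓❓❓❓❓❓
⬛⬛⬛⬛⬛⬛❓❓❓❓❓❓
⬜⬜⬜⬜⬜⬜⬜❓❓❓❓❓
⬛⬛⬜⬜⬜⬜⬜⬛⬛❓❓❓
⬛⬛⬜⬜⬜⬜⬜⬜⬜❓❓❓
⬛⬛⬜⬜⬜⬜🔴⬛⬛❓❓❓
⬛⬛⬜⬜⬜⬜⬜⬛⬛❓❓❓
❓⬛⬛⬛⬛⬛⬛⬛⬛❓❓❓
❓❓❓⬛⬛⬛⬛⬛⬛❓❓❓
❓❓❓❓❓❓❓❓❓❓❓❓
❓❓❓❓❓❓❓❓❓❓❓❓

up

❓❓❓❓❓❓❓❓❓❓❓❓
❓❓❓❓❓❓❓❓❓❓❓❓
⬛⬛⬛⬛⬛❓❓❓❓❓❓❓
⬛⬛⬛⬛⬛⬛❓❓❓❓❓❓
⬜⬜⬜⬜⬜⬜⬜⬜⬜❓❓❓
⬛⬛⬜⬜⬜⬜⬜⬛⬛❓❓❓
⬛⬛⬜⬜⬜⬜🔴⬜⬜❓❓❓
⬛⬛⬜⬜⬜⬜⬜⬛⬛❓❓❓
⬛⬛⬜⬜⬜⬜⬜⬛⬛❓❓❓
❓⬛⬛⬛⬛⬛⬛⬛⬛❓❓❓
❓❓❓⬛⬛⬛⬛⬛⬛❓❓❓
❓❓❓❓❓❓❓❓❓❓❓❓

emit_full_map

⬜⬜⬛⬛⬛⬛⬛⬛❓❓❓❓
⬜⬜⬛⬛⬛⬛⬛⬛⬛❓❓❓
⬜⬜⬜⬜⬜⬜⬜⬜⬜⬜⬜⬜
📦⬜⬛⬛⬛⬜⬜⬜⬜⬜⬛⬛
⬜⬜⬛⬛⬛⬜⬜⬜⬜🔴⬜⬜
❓❓❓⬛⬛⬜⬜⬜⬜⬜⬛⬛
❓❓❓⬛⬛⬜⬜⬜⬜⬜⬛⬛
❓❓❓❓⬛⬛⬛⬛⬛⬛⬛⬛
❓❓❓❓❓❓⬛⬛⬛⬛⬛⬛
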